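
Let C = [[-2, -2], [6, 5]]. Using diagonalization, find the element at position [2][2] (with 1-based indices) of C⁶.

Characteristic polynomial: r^2 - 3r + 2 = (r - 2)(r - 1), so the eigenvalues are 1, 2.
r=2: eigenvector (-1, 2).
r=1: eigenvector (-2, 3).
P = [[-1, -2], [2, 3]], D = diag(2, 1), P⁻¹ = [[3, 2], [-2, -1]].
C⁶ = P·diag(64, 1)·P⁻¹ = [[-188, -126], [378, 253]].
The requested entry is 253.

253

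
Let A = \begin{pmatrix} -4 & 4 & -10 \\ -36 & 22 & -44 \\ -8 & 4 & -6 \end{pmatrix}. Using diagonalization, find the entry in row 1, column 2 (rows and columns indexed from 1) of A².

Characteristic polynomial: λ^3 - 12λ^2 + 44λ - 48 = (λ - 6)(λ - 4)(λ - 2), so the eigenvalues are 2, 4, 6.
λ=6: eigenvector (1, 5, 1).
λ=4: eigenvector (1, 2, 0).
λ=2: eigenvector (1, 4, 1).
P = [[1, 1, 1], [5, 2, 4], [1, 0, 1]], D = diag(6, 4, 2), P⁻¹ = [[-2, 1, -2], [1, 0, -1], [2, -1, 3]].
A² = P·diag(36, 16, 4)·P⁻¹ = [[-48, 32, -76], [-296, 164, -344], [-64, 32, -60]].
The requested entry is 32.

32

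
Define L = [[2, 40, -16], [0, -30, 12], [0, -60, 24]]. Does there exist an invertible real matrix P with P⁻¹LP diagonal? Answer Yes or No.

Yes

Characteristic polynomial: p(r) = r^3 + 4r^2 - 12r = r(r - 2)(r + 6).
All 3 eigenvalues are distinct, so L is diagonalizable.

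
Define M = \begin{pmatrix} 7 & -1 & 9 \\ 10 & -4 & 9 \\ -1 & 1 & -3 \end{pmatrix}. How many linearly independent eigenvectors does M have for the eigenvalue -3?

M + 3I = [[10, -1, 9], [10, -1, 9], [-1, 1, 0]].
This matrix has rank 2, so its null space has dimension 3 − 2 = 1.

1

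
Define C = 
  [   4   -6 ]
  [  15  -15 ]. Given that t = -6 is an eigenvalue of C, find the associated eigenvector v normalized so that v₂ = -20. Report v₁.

-12

C + 6I = [[10, -6], [15, -9]].
Solving (C + 6I)v = 0 gives the eigenspace spanned by (-12, -20).
With v₂ = -20, v = (-12, -20), so v₁ = -12.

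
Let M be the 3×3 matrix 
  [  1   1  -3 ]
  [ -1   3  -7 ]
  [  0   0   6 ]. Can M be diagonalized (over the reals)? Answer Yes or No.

Characteristic polynomial: p(λ) = λ^3 - 10λ^2 + 28λ - 24 = (λ - 6)(λ - 2)^2.
λ = 2 has algebraic multiplicity 2; rank(M − 2I) = 2, so geometric multiplicity = 1.
Geometric multiplicity < algebraic multiplicity, so M is not diagonalizable.

No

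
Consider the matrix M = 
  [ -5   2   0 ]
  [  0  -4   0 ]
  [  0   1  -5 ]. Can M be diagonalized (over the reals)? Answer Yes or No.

Characteristic polynomial: p(λ) = λ^3 + 14λ^2 + 65λ + 100 = (λ + 4)(λ + 5)^2.
λ = -5 has algebraic multiplicity 2; rank(M + 5I) = 1, so geometric multiplicity = 2.
Every eigenvalue has geometric = algebraic multiplicity, so M is diagonalizable.

Yes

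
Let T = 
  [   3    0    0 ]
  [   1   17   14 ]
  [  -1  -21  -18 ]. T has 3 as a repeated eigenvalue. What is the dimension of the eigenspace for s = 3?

T − 3I = [[0, 0, 0], [1, 14, 14], [-1, -21, -21]].
This matrix has rank 2, so its null space has dimension 3 − 2 = 1.

1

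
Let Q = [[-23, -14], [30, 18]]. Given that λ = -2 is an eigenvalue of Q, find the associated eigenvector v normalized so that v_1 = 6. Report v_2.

Q + 2I = [[-21, -14], [30, 20]].
Solving (Q + 2I)v = 0 gives the eigenspace spanned by (6, -9).
With v_1 = 6, v = (6, -9), so v_2 = -9.

-9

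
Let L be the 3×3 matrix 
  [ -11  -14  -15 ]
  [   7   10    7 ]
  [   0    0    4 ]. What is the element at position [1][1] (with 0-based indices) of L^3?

118

Characteristic polynomial: s^3 - 3s^2 - 16s + 48 = (s - 4)(s - 3)(s + 4), so the eigenvalues are -4, 3, 4.
s=-4: eigenvector (2, -1, 0).
s=3: eigenvector (-1, 1, 0).
s=4: eigenvector (-1, 0, 1).
P = [[2, -1, -1], [-1, 1, 0], [0, 0, 1]], D = diag(-4, 3, 4), P⁻¹ = [[1, 1, 1], [1, 2, 1], [0, 0, 1]].
L³ = P·diag(-64, 27, 64)·P⁻¹ = [[-155, -182, -219], [91, 118, 91], [0, 0, 64]].
The requested entry is 118.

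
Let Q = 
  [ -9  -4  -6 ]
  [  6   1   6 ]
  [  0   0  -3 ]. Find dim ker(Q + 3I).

Q + 3I = [[-6, -4, -6], [6, 4, 6], [0, 0, 0]].
This matrix has rank 1, so its null space has dimension 3 − 1 = 2.

2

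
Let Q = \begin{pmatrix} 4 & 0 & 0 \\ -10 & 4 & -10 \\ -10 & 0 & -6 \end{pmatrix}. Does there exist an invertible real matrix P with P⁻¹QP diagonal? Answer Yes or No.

Characteristic polynomial: p(λ) = λ^3 - 2λ^2 - 32λ + 96 = (λ - 4)^2(λ + 6).
λ = 4 has algebraic multiplicity 2; rank(Q − 4I) = 1, so geometric multiplicity = 2.
Every eigenvalue has geometric = algebraic multiplicity, so Q is diagonalizable.

Yes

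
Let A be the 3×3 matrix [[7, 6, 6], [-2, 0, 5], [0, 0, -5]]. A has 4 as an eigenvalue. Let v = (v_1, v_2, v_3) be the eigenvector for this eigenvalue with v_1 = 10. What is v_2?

-5

A − 4I = [[3, 6, 6], [-2, -4, 5], [0, 0, -9]].
Solving (A − 4I)v = 0 gives the eigenspace spanned by (10, -5, 0).
With v_1 = 10, v = (10, -5, 0), so v_2 = -5.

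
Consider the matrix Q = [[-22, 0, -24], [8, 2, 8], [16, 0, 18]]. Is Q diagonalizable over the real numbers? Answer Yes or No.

Yes

Characteristic polynomial: p(μ) = μ^3 + 2μ^2 - 20μ + 24 = (μ - 2)^2(μ + 6).
μ = 2 has algebraic multiplicity 2; rank(Q − 2I) = 1, so geometric multiplicity = 2.
Every eigenvalue has geometric = algebraic multiplicity, so Q is diagonalizable.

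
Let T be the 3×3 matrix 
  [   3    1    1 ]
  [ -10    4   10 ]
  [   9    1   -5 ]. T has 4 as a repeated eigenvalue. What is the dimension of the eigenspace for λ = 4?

T − 4I = [[-1, 1, 1], [-10, 0, 10], [9, 1, -9]].
This matrix has rank 2, so its null space has dimension 3 − 2 = 1.

1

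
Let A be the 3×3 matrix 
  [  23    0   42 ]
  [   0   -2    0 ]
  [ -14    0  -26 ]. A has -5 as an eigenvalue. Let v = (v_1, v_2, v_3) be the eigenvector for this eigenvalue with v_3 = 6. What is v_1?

-9

A + 5I = [[28, 0, 42], [0, 3, 0], [-14, 0, -21]].
Solving (A + 5I)v = 0 gives the eigenspace spanned by (-9, 0, 6).
With v_3 = 6, v = (-9, 0, 6), so v_1 = -9.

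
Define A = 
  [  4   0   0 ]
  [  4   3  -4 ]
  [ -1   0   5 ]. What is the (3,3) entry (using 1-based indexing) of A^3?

125

Characteristic polynomial: λ^3 - 12λ^2 + 47λ - 60 = (λ - 5)(λ - 4)(λ - 3), so the eigenvalues are 3, 4, 5.
λ=4: eigenvector (1, 0, 1).
λ=3: eigenvector (0, 1, 0).
λ=5: eigenvector (0, -2, 1).
P = [[1, 0, 0], [0, 1, -2], [1, 0, 1]], D = diag(4, 3, 5), P⁻¹ = [[1, 0, 0], [-2, 1, 2], [-1, 0, 1]].
A³ = P·diag(64, 27, 125)·P⁻¹ = [[64, 0, 0], [196, 27, -196], [-61, 0, 125]].
The requested entry is 125.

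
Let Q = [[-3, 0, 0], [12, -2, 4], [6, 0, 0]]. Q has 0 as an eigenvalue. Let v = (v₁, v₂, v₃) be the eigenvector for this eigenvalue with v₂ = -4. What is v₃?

-2

Q = [[-3, 0, 0], [12, -2, 4], [6, 0, 0]].
Solving (Q)v = 0 gives the eigenspace spanned by (0, -4, -2).
With v₂ = -4, v = (0, -4, -2), so v₃ = -2.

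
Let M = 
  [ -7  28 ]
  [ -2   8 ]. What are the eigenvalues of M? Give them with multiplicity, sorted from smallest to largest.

0, 1

Characteristic polynomial: p(μ) = μ^2 - μ = μ(μ - 1).
Roots (with multiplicity): 0, 1.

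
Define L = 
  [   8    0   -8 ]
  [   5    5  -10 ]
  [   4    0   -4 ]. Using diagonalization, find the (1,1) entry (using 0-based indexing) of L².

25

Characteristic polynomial: s^3 - 9s^2 + 20s = s(s - 5)(s - 4), so the eigenvalues are 0, 4, 5.
s=5: eigenvector (0, 1, 0).
s=4: eigenvector (2, 0, 1).
s=0: eigenvector (1, 1, 1).
P = [[0, 2, 1], [1, 0, 1], [0, 1, 1]], D = diag(5, 4, 0), P⁻¹ = [[1, 1, -2], [1, 0, -1], [-1, 0, 2]].
L² = P·diag(25, 16, 0)·P⁻¹ = [[32, 0, -32], [25, 25, -50], [16, 0, -16]].
The requested entry is 25.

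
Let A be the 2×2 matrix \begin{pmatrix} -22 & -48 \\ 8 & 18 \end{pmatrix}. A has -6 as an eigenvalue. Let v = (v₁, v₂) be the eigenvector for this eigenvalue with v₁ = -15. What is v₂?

A + 6I = [[-16, -48], [8, 24]].
Solving (A + 6I)v = 0 gives the eigenspace spanned by (-15, 5).
With v₁ = -15, v = (-15, 5), so v₂ = 5.

5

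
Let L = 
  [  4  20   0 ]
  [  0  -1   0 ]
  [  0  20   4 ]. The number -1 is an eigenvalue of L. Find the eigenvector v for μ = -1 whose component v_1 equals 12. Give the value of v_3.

L + 1I = [[5, 20, 0], [0, 0, 0], [0, 20, 5]].
Solving (L + 1I)v = 0 gives the eigenspace spanned by (12, -3, 12).
With v_1 = 12, v = (12, -3, 12), so v_3 = 12.

12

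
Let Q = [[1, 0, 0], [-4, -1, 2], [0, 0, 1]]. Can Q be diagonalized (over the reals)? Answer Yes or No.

Yes

Characteristic polynomial: p(μ) = μ^3 - μ^2 - μ + 1 = (μ - 1)^2(μ + 1).
μ = 1 has algebraic multiplicity 2; rank(Q − 1I) = 1, so geometric multiplicity = 2.
Every eigenvalue has geometric = algebraic multiplicity, so Q is diagonalizable.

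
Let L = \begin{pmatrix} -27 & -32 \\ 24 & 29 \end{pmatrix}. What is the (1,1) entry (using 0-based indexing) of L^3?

Characteristic polynomial: r^2 - 2r - 15 = (r - 5)(r + 3), so the eigenvalues are -3, 5.
r=5: eigenvector (1, -1).
r=-3: eigenvector (4, -3).
P = [[1, 4], [-1, -3]], D = diag(5, -3), P⁻¹ = [[-3, -4], [1, 1]].
L³ = P·diag(125, -27)·P⁻¹ = [[-483, -608], [456, 581]].
The requested entry is 581.

581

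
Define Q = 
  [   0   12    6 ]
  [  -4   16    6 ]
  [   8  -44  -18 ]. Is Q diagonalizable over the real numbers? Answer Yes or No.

Yes

Characteristic polynomial: p(λ) = λ^3 + 2λ^2 - 24λ = λ(λ - 4)(λ + 6).
All 3 eigenvalues are distinct, so Q is diagonalizable.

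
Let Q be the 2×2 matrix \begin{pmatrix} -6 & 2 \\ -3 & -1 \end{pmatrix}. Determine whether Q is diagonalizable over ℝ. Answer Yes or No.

Characteristic polynomial: p(λ) = λ^2 + 7λ + 12 = (λ + 3)(λ + 4).
All 2 eigenvalues are distinct, so Q is diagonalizable.

Yes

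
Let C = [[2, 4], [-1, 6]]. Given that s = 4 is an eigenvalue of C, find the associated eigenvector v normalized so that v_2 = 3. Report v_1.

C − 4I = [[-2, 4], [-1, 2]].
Solving (C − 4I)v = 0 gives the eigenspace spanned by (6, 3).
With v_2 = 3, v = (6, 3), so v_1 = 6.

6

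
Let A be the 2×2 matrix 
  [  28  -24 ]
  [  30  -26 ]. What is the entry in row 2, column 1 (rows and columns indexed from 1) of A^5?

Characteristic polynomial: μ^2 - 2μ - 8 = (μ - 4)(μ + 2), so the eigenvalues are -2, 4.
μ=4: eigenvector (1, 1).
μ=-2: eigenvector (4, 5).
P = [[1, 4], [1, 5]], D = diag(4, -2), P⁻¹ = [[5, -4], [-1, 1]].
A⁵ = P·diag(1024, -32)·P⁻¹ = [[5248, -4224], [5280, -4256]].
The requested entry is 5280.

5280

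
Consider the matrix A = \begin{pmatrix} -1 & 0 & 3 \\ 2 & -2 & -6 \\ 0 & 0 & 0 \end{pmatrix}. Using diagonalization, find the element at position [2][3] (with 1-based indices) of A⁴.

90

Characteristic polynomial: s^3 + 3s^2 + 2s = s(s + 1)(s + 2), so the eigenvalues are -2, -1, 0.
s=-1: eigenvector (1, 2, 0).
s=-2: eigenvector (0, 1, 0).
s=0: eigenvector (3, 0, 1).
P = [[1, 0, 3], [2, 1, 0], [0, 0, 1]], D = diag(-1, -2, 0), P⁻¹ = [[1, 0, -3], [-2, 1, 6], [0, 0, 1]].
A⁴ = P·diag(1, 16, 0)·P⁻¹ = [[1, 0, -3], [-30, 16, 90], [0, 0, 0]].
The requested entry is 90.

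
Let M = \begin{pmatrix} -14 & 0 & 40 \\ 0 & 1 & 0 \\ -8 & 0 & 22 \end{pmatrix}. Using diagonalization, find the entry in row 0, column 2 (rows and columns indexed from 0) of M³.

2080

Characteristic polynomial: μ^3 - 9μ^2 + 20μ - 12 = (μ - 6)(μ - 2)(μ - 1), so the eigenvalues are 1, 2, 6.
μ=6: eigenvector (2, 0, 1).
μ=1: eigenvector (0, 1, 0).
μ=2: eigenvector (5, 0, 2).
P = [[2, 0, 5], [0, 1, 0], [1, 0, 2]], D = diag(6, 1, 2), P⁻¹ = [[-2, 0, 5], [0, 1, 0], [1, 0, -2]].
M³ = P·diag(216, 1, 8)·P⁻¹ = [[-824, 0, 2080], [0, 1, 0], [-416, 0, 1048]].
The requested entry is 2080.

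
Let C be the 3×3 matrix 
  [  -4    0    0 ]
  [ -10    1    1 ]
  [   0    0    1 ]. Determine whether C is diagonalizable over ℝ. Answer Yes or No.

No

Characteristic polynomial: p(μ) = μ^3 + 2μ^2 - 7μ + 4 = (μ - 1)^2(μ + 4).
μ = 1 has algebraic multiplicity 2; rank(C − 1I) = 2, so geometric multiplicity = 1.
Geometric multiplicity < algebraic multiplicity, so C is not diagonalizable.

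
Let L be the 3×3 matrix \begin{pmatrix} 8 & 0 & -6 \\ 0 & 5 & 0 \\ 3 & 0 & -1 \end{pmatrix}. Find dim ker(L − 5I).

2

L − 5I = [[3, 0, -6], [0, 0, 0], [3, 0, -6]].
This matrix has rank 1, so its null space has dimension 3 − 1 = 2.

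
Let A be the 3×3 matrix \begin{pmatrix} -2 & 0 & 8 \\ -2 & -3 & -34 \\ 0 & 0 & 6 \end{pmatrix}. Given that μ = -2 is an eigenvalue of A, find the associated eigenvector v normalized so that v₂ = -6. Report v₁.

3

A + 2I = [[0, 0, 8], [-2, -1, -34], [0, 0, 8]].
Solving (A + 2I)v = 0 gives the eigenspace spanned by (3, -6, 0).
With v₂ = -6, v = (3, -6, 0), so v₁ = 3.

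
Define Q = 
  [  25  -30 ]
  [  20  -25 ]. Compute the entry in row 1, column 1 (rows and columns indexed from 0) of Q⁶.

15625

Characteristic polynomial: r^2 - 25 = (r - 5)(r + 5), so the eigenvalues are -5, 5.
r=5: eigenvector (-3, -2).
r=-5: eigenvector (1, 1).
P = [[-3, 1], [-2, 1]], D = diag(5, -5), P⁻¹ = [[-1, 1], [-2, 3]].
Q⁶ = P·diag(15625, 15625)·P⁻¹ = [[15625, 0], [0, 15625]].
The requested entry is 15625.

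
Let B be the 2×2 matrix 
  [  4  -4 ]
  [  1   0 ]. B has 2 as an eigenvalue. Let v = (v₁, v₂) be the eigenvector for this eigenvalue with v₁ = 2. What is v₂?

B − 2I = [[2, -4], [1, -2]].
Solving (B − 2I)v = 0 gives the eigenspace spanned by (2, 1).
With v₁ = 2, v = (2, 1), so v₂ = 1.

1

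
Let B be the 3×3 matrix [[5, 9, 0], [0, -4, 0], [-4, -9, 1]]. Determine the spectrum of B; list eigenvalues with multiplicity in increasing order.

-4, 1, 5

Characteristic polynomial: p(λ) = λ^3 - 2λ^2 - 19λ + 20 = (λ - 5)(λ - 1)(λ + 4).
Roots (with multiplicity): -4, 1, 5.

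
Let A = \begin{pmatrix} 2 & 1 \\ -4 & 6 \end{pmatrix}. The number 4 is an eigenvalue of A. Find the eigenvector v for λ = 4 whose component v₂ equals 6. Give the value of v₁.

3

A − 4I = [[-2, 1], [-4, 2]].
Solving (A − 4I)v = 0 gives the eigenspace spanned by (3, 6).
With v₂ = 6, v = (3, 6), so v₁ = 3.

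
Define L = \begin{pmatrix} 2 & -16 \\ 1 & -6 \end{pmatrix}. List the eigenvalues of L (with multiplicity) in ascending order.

-2, -2

Characteristic polynomial: p(t) = t^2 + 4t + 4 = (t + 2)^2.
Roots (with multiplicity): -2, -2.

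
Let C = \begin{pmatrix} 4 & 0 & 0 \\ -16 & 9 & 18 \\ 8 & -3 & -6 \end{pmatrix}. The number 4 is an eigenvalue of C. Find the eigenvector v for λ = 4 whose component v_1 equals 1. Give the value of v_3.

2

C − 4I = [[0, 0, 0], [-16, 5, 18], [8, -3, -10]].
Solving (C − 4I)v = 0 gives the eigenspace spanned by (1, -4, 2).
With v_1 = 1, v = (1, -4, 2), so v_3 = 2.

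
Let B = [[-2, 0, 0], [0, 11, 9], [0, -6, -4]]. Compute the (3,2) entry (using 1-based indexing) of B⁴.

-1218

Characteristic polynomial: λ^3 - 5λ^2 - 4λ + 20 = (λ - 5)(λ - 2)(λ + 2), so the eigenvalues are -2, 2, 5.
λ=-2: eigenvector (1, 0, 0).
λ=5: eigenvector (0, 3, -2).
λ=2: eigenvector (0, 1, -1).
P = [[1, 0, 0], [0, 3, 1], [0, -2, -1]], D = diag(-2, 5, 2), P⁻¹ = [[1, 0, 0], [0, 1, 1], [0, -2, -3]].
B⁴ = P·diag(16, 625, 16)·P⁻¹ = [[16, 0, 0], [0, 1843, 1827], [0, -1218, -1202]].
The requested entry is -1218.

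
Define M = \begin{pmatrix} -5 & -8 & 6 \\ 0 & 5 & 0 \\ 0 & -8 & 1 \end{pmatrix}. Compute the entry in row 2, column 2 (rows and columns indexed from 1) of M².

25

Characteristic polynomial: s^3 - s^2 - 25s + 25 = (s - 5)(s - 1)(s + 5), so the eigenvalues are -5, 1, 5.
s=-5: eigenvector (1, 0, 0).
s=5: eigenvector (-2, 1, -2).
s=1: eigenvector (1, 0, 1).
P = [[1, -2, 1], [0, 1, 0], [0, -2, 1]], D = diag(-5, 5, 1), P⁻¹ = [[1, 0, -1], [0, 1, 0], [0, 2, 1]].
M² = P·diag(25, 25, 1)·P⁻¹ = [[25, -48, -24], [0, 25, 0], [0, -48, 1]].
The requested entry is 25.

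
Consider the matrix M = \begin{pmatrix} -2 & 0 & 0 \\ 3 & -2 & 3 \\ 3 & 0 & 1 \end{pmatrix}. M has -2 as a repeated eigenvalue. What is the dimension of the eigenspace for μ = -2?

M + 2I = [[0, 0, 0], [3, 0, 3], [3, 0, 3]].
This matrix has rank 1, so its null space has dimension 3 − 1 = 2.

2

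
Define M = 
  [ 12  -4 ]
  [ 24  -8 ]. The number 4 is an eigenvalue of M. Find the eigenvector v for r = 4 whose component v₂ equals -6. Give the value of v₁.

M − 4I = [[8, -4], [24, -12]].
Solving (M − 4I)v = 0 gives the eigenspace spanned by (-3, -6).
With v₂ = -6, v = (-3, -6), so v₁ = -3.

-3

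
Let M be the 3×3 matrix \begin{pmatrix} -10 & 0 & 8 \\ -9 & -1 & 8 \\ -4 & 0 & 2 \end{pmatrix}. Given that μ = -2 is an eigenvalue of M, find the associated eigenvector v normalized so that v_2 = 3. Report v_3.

3

M + 2I = [[-8, 0, 8], [-9, 1, 8], [-4, 0, 4]].
Solving (M + 2I)v = 0 gives the eigenspace spanned by (3, 3, 3).
With v_2 = 3, v = (3, 3, 3), so v_3 = 3.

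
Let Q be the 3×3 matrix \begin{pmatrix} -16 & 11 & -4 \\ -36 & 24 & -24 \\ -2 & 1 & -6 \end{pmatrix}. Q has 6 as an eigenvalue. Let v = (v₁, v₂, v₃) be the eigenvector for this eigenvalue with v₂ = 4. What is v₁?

2

Q − 6I = [[-22, 11, -4], [-36, 18, -24], [-2, 1, -12]].
Solving (Q − 6I)v = 0 gives the eigenspace spanned by (2, 4, 0).
With v₂ = 4, v = (2, 4, 0), so v₁ = 2.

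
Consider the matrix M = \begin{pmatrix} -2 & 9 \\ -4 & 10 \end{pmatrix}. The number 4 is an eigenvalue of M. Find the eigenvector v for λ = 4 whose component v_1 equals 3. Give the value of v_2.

M − 4I = [[-6, 9], [-4, 6]].
Solving (M − 4I)v = 0 gives the eigenspace spanned by (3, 2).
With v_1 = 3, v = (3, 2), so v_2 = 2.

2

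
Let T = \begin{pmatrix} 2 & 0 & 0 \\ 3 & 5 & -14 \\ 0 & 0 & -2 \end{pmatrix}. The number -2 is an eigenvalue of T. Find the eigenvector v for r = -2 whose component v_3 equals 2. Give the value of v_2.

T + 2I = [[4, 0, 0], [3, 7, -14], [0, 0, 0]].
Solving (T + 2I)v = 0 gives the eigenspace spanned by (0, 4, 2).
With v_3 = 2, v = (0, 4, 2), so v_2 = 4.

4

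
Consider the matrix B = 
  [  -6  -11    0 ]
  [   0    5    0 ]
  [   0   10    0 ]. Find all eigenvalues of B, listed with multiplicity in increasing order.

-6, 0, 5

Characteristic polynomial: p(t) = t^3 + t^2 - 30t = t(t - 5)(t + 6).
Roots (with multiplicity): -6, 0, 5.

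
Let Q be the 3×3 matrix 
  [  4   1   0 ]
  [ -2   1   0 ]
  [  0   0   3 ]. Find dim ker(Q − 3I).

2

Q − 3I = [[1, 1, 0], [-2, -2, 0], [0, 0, 0]].
This matrix has rank 1, so its null space has dimension 3 − 1 = 2.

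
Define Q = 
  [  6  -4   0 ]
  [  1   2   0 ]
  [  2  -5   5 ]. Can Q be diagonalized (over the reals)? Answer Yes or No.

No

Characteristic polynomial: p(μ) = μ^3 - 13μ^2 + 56μ - 80 = (μ - 5)(μ - 4)^2.
μ = 4 has algebraic multiplicity 2; rank(Q − 4I) = 2, so geometric multiplicity = 1.
Geometric multiplicity < algebraic multiplicity, so Q is not diagonalizable.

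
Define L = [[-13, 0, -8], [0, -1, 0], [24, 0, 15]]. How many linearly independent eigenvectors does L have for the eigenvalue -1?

2

L + 1I = [[-12, 0, -8], [0, 0, 0], [24, 0, 16]].
This matrix has rank 1, so its null space has dimension 3 − 1 = 2.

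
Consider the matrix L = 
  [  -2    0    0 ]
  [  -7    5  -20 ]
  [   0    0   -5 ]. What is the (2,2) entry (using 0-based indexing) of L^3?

Characteristic polynomial: r^3 + 2r^2 - 25r - 50 = (r - 5)(r + 2)(r + 5), so the eigenvalues are -5, -2, 5.
r=-2: eigenvector (1, 1, 0).
r=5: eigenvector (0, 1, 0).
r=-5: eigenvector (0, 2, 1).
P = [[1, 0, 0], [1, 1, 2], [0, 0, 1]], D = diag(-2, 5, -5), P⁻¹ = [[1, 0, 0], [-1, 1, -2], [0, 0, 1]].
L³ = P·diag(-8, 125, -125)·P⁻¹ = [[-8, 0, 0], [-133, 125, -500], [0, 0, -125]].
The requested entry is -125.

-125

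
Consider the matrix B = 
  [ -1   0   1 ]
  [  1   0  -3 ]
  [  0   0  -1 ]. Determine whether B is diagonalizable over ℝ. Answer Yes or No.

Characteristic polynomial: p(s) = s^3 + 2s^2 + s = s(s + 1)^2.
s = -1 has algebraic multiplicity 2; rank(B + 1I) = 2, so geometric multiplicity = 1.
Geometric multiplicity < algebraic multiplicity, so B is not diagonalizable.

No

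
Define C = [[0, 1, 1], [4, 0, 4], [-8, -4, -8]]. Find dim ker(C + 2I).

1

C + 2I = [[2, 1, 1], [4, 2, 4], [-8, -4, -6]].
This matrix has rank 2, so its null space has dimension 3 − 2 = 1.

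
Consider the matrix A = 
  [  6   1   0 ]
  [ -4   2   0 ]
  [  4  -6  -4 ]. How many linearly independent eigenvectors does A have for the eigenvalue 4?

1

A − 4I = [[2, 1, 0], [-4, -2, 0], [4, -6, -8]].
This matrix has rank 2, so its null space has dimension 3 − 2 = 1.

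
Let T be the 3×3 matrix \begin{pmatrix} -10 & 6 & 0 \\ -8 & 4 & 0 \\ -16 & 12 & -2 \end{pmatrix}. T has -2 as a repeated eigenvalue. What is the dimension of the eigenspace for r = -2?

T + 2I = [[-8, 6, 0], [-8, 6, 0], [-16, 12, 0]].
This matrix has rank 1, so its null space has dimension 3 − 1 = 2.

2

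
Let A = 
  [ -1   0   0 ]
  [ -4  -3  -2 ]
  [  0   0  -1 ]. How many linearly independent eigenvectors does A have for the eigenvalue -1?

A + 1I = [[0, 0, 0], [-4, -2, -2], [0, 0, 0]].
This matrix has rank 1, so its null space has dimension 3 − 1 = 2.

2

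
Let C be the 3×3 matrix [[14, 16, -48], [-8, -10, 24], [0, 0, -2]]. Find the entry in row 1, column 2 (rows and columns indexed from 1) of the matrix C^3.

Characteristic polynomial: μ^3 - 2μ^2 - 20μ - 24 = (μ - 6)(μ + 2)^2, so the eigenvalues are -2, -2, 6.
μ=-2: eigenvector (-1, 1, 0).
μ=6: eigenvector (-2, 1, 0).
μ=-2: eigenvector (6, -3, 1).
P = [[-1, -2, 6], [1, 1, -3], [0, 0, 1]], D = diag(-2, 6, -2), P⁻¹ = [[1, 2, 0], [-1, -1, 3], [0, 0, 1]].
C³ = P·diag(-8, 216, -8)·P⁻¹ = [[440, 448, -1344], [-224, -232, 672], [0, 0, -8]].
The requested entry is 448.

448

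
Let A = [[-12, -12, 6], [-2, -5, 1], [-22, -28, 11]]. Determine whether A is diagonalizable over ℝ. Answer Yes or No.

Characteristic polynomial: p(μ) = μ^3 + 6μ^2 + 9μ = μ(μ + 3)^2.
μ = -3 has algebraic multiplicity 2; rank(A + 3I) = 2, so geometric multiplicity = 1.
Geometric multiplicity < algebraic multiplicity, so A is not diagonalizable.

No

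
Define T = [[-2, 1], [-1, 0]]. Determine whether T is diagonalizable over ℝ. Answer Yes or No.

No

Characteristic polynomial: p(λ) = λ^2 + 2λ + 1 = (λ + 1)^2.
λ = -1 has algebraic multiplicity 2; rank(T + 1I) = 1, so geometric multiplicity = 1.
Geometric multiplicity < algebraic multiplicity, so T is not diagonalizable.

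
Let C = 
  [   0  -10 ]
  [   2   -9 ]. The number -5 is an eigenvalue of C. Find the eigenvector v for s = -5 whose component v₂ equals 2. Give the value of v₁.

C + 5I = [[5, -10], [2, -4]].
Solving (C + 5I)v = 0 gives the eigenspace spanned by (4, 2).
With v₂ = 2, v = (4, 2), so v₁ = 4.

4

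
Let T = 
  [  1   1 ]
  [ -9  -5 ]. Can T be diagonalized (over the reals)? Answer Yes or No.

Characteristic polynomial: p(λ) = λ^2 + 4λ + 4 = (λ + 2)^2.
λ = -2 has algebraic multiplicity 2; rank(T + 2I) = 1, so geometric multiplicity = 1.
Geometric multiplicity < algebraic multiplicity, so T is not diagonalizable.

No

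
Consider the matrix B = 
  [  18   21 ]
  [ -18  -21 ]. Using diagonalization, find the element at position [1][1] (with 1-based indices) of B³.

162

Characteristic polynomial: r^2 + 3r = r(r + 3), so the eigenvalues are -3, 0.
r=0: eigenvector (7, -6).
r=-3: eigenvector (-1, 1).
P = [[7, -1], [-6, 1]], D = diag(0, -3), P⁻¹ = [[1, 1], [6, 7]].
B³ = P·diag(0, -27)·P⁻¹ = [[162, 189], [-162, -189]].
The requested entry is 162.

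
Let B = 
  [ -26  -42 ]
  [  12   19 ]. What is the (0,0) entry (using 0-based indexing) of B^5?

Characteristic polynomial: λ^2 + 7λ + 10 = (λ + 2)(λ + 5), so the eigenvalues are -5, -2.
λ=-5: eigenvector (2, -1).
λ=-2: eigenvector (-7, 4).
P = [[2, -7], [-1, 4]], D = diag(-5, -2), P⁻¹ = [[4, 7], [1, 2]].
B⁵ = P·diag(-3125, -32)·P⁻¹ = [[-24776, -43302], [12372, 21619]].
The requested entry is -24776.

-24776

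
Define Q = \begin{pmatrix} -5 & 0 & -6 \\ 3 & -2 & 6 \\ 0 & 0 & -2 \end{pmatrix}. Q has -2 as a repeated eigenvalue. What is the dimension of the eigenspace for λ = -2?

2

Q + 2I = [[-3, 0, -6], [3, 0, 6], [0, 0, 0]].
This matrix has rank 1, so its null space has dimension 3 − 1 = 2.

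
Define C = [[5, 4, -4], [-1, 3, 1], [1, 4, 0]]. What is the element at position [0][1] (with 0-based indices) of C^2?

16

Characteristic polynomial: r^3 - 8r^2 + 19r - 12 = (r - 4)(r - 3)(r - 1), so the eigenvalues are 1, 3, 4.
r=4: eigenvector (0, 1, 1).
r=3: eigenvector (2, 1, 2).
r=1: eigenvector (1, 0, 1).
P = [[0, 2, 1], [1, 1, 0], [1, 2, 1]], D = diag(4, 3, 1), P⁻¹ = [[-1, 0, 1], [1, 1, -1], [-1, -2, 2]].
C² = P·diag(16, 9, 1)·P⁻¹ = [[17, 16, -16], [-7, 9, 7], [1, 16, 0]].
The requested entry is 16.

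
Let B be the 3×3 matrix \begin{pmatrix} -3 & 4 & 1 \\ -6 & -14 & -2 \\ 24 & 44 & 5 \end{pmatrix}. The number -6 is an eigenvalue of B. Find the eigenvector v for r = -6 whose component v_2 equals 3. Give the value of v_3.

-12

B + 6I = [[3, 4, 1], [-6, -8, -2], [24, 44, 11]].
Solving (B + 6I)v = 0 gives the eigenspace spanned by (0, 3, -12).
With v_2 = 3, v = (0, 3, -12), so v_3 = -12.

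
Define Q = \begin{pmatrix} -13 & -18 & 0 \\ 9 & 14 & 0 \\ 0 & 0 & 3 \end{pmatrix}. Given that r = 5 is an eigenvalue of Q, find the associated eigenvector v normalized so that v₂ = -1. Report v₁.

Q − 5I = [[-18, -18, 0], [9, 9, 0], [0, 0, -2]].
Solving (Q − 5I)v = 0 gives the eigenspace spanned by (1, -1, 0).
With v₂ = -1, v = (1, -1, 0), so v₁ = 1.

1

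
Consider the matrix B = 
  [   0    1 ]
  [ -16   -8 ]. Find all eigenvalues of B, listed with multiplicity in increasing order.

Characteristic polynomial: p(r) = r^2 + 8r + 16 = (r + 4)^2.
Roots (with multiplicity): -4, -4.

-4, -4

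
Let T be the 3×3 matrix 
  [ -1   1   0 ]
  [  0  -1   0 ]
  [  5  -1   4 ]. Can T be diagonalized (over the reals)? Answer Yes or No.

Characteristic polynomial: p(λ) = λ^3 - 2λ^2 - 7λ - 4 = (λ - 4)(λ + 1)^2.
λ = -1 has algebraic multiplicity 2; rank(T + 1I) = 2, so geometric multiplicity = 1.
Geometric multiplicity < algebraic multiplicity, so T is not diagonalizable.

No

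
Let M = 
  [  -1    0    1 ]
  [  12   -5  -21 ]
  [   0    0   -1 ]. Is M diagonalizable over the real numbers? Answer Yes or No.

No

Characteristic polynomial: p(s) = s^3 + 7s^2 + 11s + 5 = (s + 1)^2(s + 5).
s = -1 has algebraic multiplicity 2; rank(M + 1I) = 2, so geometric multiplicity = 1.
Geometric multiplicity < algebraic multiplicity, so M is not diagonalizable.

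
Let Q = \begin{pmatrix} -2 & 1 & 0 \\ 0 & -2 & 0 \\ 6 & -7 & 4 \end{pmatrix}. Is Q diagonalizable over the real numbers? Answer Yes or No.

Characteristic polynomial: p(λ) = λ^3 - 12λ - 16 = (λ - 4)(λ + 2)^2.
λ = -2 has algebraic multiplicity 2; rank(Q + 2I) = 2, so geometric multiplicity = 1.
Geometric multiplicity < algebraic multiplicity, so Q is not diagonalizable.

No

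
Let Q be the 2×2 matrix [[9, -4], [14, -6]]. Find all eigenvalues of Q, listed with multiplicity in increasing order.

1, 2

Characteristic polynomial: p(r) = r^2 - 3r + 2 = (r - 2)(r - 1).
Roots (with multiplicity): 1, 2.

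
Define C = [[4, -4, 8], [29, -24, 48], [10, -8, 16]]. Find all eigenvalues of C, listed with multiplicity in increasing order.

Characteristic polynomial: p(μ) = μ^3 + 4μ^2 + 4μ = μ(μ + 2)^2.
Roots (with multiplicity): -2, -2, 0.

-2, -2, 0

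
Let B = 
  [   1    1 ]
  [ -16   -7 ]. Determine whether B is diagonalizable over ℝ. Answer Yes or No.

No

Characteristic polynomial: p(s) = s^2 + 6s + 9 = (s + 3)^2.
s = -3 has algebraic multiplicity 2; rank(B + 3I) = 1, so geometric multiplicity = 1.
Geometric multiplicity < algebraic multiplicity, so B is not diagonalizable.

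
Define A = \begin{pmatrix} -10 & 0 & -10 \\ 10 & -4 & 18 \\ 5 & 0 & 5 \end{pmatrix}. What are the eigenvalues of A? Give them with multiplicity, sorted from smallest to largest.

Characteristic polynomial: p(λ) = λ^3 + 9λ^2 + 20λ = λ(λ + 4)(λ + 5).
Roots (with multiplicity): -5, -4, 0.

-5, -4, 0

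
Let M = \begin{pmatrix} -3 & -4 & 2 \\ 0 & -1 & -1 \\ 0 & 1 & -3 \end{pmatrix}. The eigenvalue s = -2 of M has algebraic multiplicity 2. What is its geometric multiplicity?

1

M + 2I = [[-1, -4, 2], [0, 1, -1], [0, 1, -1]].
This matrix has rank 2, so its null space has dimension 3 − 2 = 1.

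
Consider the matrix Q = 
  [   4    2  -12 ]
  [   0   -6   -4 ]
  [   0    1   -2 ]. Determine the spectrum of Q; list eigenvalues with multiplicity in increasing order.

Characteristic polynomial: p(s) = s^3 + 4s^2 - 16s - 64 = (s - 4)(s + 4)^2.
Roots (with multiplicity): -4, -4, 4.

-4, -4, 4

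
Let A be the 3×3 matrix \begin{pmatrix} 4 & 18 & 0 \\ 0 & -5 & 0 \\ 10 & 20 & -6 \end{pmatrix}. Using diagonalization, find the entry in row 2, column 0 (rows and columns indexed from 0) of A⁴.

Characteristic polynomial: t^3 + 7t^2 - 14t - 120 = (t - 4)(t + 5)(t + 6), so the eigenvalues are -6, -5, 4.
t=4: eigenvector (1, 0, 1).
t=-5: eigenvector (-2, 1, 0).
t=-6: eigenvector (0, 0, 1).
P = [[1, -2, 0], [0, 1, 0], [1, 0, 1]], D = diag(4, -5, -6), P⁻¹ = [[1, 2, 0], [0, 1, 0], [-1, -2, 1]].
A⁴ = P·diag(256, 625, 1296)·P⁻¹ = [[256, -738, 0], [0, 625, 0], [-1040, -2080, 1296]].
The requested entry is -1040.

-1040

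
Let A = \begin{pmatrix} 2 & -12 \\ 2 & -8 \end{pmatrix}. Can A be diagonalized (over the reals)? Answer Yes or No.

Characteristic polynomial: p(μ) = μ^2 + 6μ + 8 = (μ + 2)(μ + 4).
All 2 eigenvalues are distinct, so A is diagonalizable.

Yes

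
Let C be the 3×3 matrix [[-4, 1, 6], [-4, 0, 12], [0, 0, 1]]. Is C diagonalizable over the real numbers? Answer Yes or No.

Characteristic polynomial: p(t) = t^3 + 3t^2 - 4 = (t - 1)(t + 2)^2.
t = -2 has algebraic multiplicity 2; rank(C + 2I) = 2, so geometric multiplicity = 1.
Geometric multiplicity < algebraic multiplicity, so C is not diagonalizable.

No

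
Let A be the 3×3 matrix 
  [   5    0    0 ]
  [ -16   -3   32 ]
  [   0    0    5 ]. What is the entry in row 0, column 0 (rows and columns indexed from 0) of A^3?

Characteristic polynomial: r^3 - 7r^2 - 5r + 75 = (r - 5)^2(r + 3), so the eigenvalues are -3, 5, 5.
r=5: eigenvector (3, -2, 1).
r=-3: eigenvector (0, 1, 0).
r=5: eigenvector (-1, 2, 0).
P = [[3, 0, -1], [-2, 1, 2], [1, 0, 0]], D = diag(5, -3, 5), P⁻¹ = [[0, 0, 1], [2, 1, -4], [-1, 0, 3]].
A³ = P·diag(125, -27, 125)·P⁻¹ = [[125, 0, 0], [-304, -27, 608], [0, 0, 125]].
The requested entry is 125.

125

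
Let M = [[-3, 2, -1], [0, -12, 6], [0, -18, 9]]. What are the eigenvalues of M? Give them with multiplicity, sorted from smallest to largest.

Characteristic polynomial: p(μ) = μ^3 + 6μ^2 + 9μ = μ(μ + 3)^2.
Roots (with multiplicity): -3, -3, 0.

-3, -3, 0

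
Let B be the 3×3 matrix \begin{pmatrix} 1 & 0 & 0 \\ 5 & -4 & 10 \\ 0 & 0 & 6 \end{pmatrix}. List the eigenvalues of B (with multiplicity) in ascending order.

-4, 1, 6

Characteristic polynomial: p(t) = t^3 - 3t^2 - 22t + 24 = (t - 6)(t - 1)(t + 4).
Roots (with multiplicity): -4, 1, 6.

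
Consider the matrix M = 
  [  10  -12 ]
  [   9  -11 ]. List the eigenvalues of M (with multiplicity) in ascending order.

Characteristic polynomial: p(t) = t^2 + t - 2 = (t - 1)(t + 2).
Roots (with multiplicity): -2, 1.

-2, 1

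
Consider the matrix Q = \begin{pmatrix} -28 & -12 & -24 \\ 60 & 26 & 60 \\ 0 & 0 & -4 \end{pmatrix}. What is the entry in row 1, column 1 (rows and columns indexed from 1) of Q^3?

Characteristic polynomial: s^3 + 6s^2 - 32 = (s - 2)(s + 4)^2, so the eigenvalues are -4, -4, 2.
s=-4: eigenvector (0, -2, 1).
s=2: eigenvector (-2, 5, 0).
s=-4: eigenvector (1, -2, 0).
P = [[0, -2, 1], [-2, 5, -2], [1, 0, 0]], D = diag(-4, 2, -4), P⁻¹ = [[0, 0, 1], [2, 1, 2], [5, 2, 4]].
Q³ = P·diag(-64, 8, -64)·P⁻¹ = [[-352, -144, -288], [720, 296, 720], [0, 0, -64]].
The requested entry is -352.

-352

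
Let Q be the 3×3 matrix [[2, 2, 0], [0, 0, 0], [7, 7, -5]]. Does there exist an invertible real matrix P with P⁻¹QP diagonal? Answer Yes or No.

Characteristic polynomial: p(r) = r^3 + 3r^2 - 10r = r(r - 2)(r + 5).
All 3 eigenvalues are distinct, so Q is diagonalizable.

Yes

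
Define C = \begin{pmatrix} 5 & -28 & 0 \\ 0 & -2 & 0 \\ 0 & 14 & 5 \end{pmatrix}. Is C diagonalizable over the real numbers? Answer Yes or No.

Characteristic polynomial: p(s) = s^3 - 8s^2 + 5s + 50 = (s - 5)^2(s + 2).
s = 5 has algebraic multiplicity 2; rank(C − 5I) = 1, so geometric multiplicity = 2.
Every eigenvalue has geometric = algebraic multiplicity, so C is diagonalizable.

Yes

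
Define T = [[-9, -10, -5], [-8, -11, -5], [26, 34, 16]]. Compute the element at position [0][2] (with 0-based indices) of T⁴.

Characteristic polynomial: λ^3 + 4λ^2 - λ - 4 = (λ - 1)(λ + 1)(λ + 4), so the eigenvalues are -4, -1, 1.
λ=-4: eigenvector (1, 1, -3).
λ=-1: eigenvector (0, 1, -2).
λ=1: eigenvector (1, 1, -4).
P = [[1, 0, 1], [1, 1, 1], [-3, -2, -4]], D = diag(-4, -1, 1), P⁻¹ = [[2, 2, 1], [-1, 1, 0], [-1, -2, -1]].
T⁴ = P·diag(256, 1, 1)·P⁻¹ = [[511, 510, 255], [510, 511, 255], [-1530, -1530, -764]].
The requested entry is 255.

255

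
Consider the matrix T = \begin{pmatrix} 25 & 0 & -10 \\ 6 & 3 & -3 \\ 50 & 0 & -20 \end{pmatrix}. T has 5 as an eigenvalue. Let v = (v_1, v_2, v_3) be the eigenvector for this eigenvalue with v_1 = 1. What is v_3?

T − 5I = [[20, 0, -10], [6, -2, -3], [50, 0, -25]].
Solving (T − 5I)v = 0 gives the eigenspace spanned by (1, 0, 2).
With v_1 = 1, v = (1, 0, 2), so v_3 = 2.

2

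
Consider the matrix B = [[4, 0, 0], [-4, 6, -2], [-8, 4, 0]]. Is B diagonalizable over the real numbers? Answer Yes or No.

Yes

Characteristic polynomial: p(λ) = λ^3 - 10λ^2 + 32λ - 32 = (λ - 4)^2(λ - 2).
λ = 4 has algebraic multiplicity 2; rank(B − 4I) = 1, so geometric multiplicity = 2.
Every eigenvalue has geometric = algebraic multiplicity, so B is diagonalizable.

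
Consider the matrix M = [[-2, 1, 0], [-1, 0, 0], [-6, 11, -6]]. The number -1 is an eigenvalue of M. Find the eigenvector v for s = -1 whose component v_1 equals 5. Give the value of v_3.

5

M + 1I = [[-1, 1, 0], [-1, 1, 0], [-6, 11, -5]].
Solving (M + 1I)v = 0 gives the eigenspace spanned by (5, 5, 5).
With v_1 = 5, v = (5, 5, 5), so v_3 = 5.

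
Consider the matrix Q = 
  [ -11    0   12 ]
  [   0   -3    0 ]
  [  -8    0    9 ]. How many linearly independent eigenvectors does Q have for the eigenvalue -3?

Q + 3I = [[-8, 0, 12], [0, 0, 0], [-8, 0, 12]].
This matrix has rank 1, so its null space has dimension 3 − 1 = 2.

2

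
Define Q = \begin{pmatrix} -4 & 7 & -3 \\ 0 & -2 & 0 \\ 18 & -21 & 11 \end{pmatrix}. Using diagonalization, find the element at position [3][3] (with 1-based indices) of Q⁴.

Characteristic polynomial: r^3 - 5r^2 - 4r + 20 = (r - 5)(r - 2)(r + 2), so the eigenvalues are -2, 2, 5.
r=2: eigenvector (1, 0, -2).
r=-2: eigenvector (-1, 1, 3).
r=5: eigenvector (-1, 0, 3).
P = [[1, -1, -1], [0, 1, 0], [-2, 3, 3]], D = diag(2, -2, 5), P⁻¹ = [[3, 0, 1], [0, 1, 0], [2, -1, 1]].
Q⁴ = P·diag(16, 16, 625)·P⁻¹ = [[-1202, 609, -609], [0, 16, 0], [3654, -1827, 1843]].
The requested entry is 1843.

1843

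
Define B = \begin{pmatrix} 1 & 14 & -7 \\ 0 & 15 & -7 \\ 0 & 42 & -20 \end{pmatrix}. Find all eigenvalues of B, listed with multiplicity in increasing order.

-6, 1, 1

Characteristic polynomial: p(t) = t^3 + 4t^2 - 11t + 6 = (t - 1)^2(t + 6).
Roots (with multiplicity): -6, 1, 1.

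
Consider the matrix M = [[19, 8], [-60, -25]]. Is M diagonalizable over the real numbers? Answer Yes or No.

Characteristic polynomial: p(r) = r^2 + 6r + 5 = (r + 1)(r + 5).
All 2 eigenvalues are distinct, so M is diagonalizable.

Yes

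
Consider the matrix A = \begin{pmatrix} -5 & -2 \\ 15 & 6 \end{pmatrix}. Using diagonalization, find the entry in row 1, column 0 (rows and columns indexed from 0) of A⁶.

15

Characteristic polynomial: t^2 - t = t(t - 1), so the eigenvalues are 0, 1.
t=1: eigenvector (1, -3).
t=0: eigenvector (2, -5).
P = [[1, 2], [-3, -5]], D = diag(1, 0), P⁻¹ = [[-5, -2], [3, 1]].
A⁶ = P·diag(1, 0)·P⁻¹ = [[-5, -2], [15, 6]].
The requested entry is 15.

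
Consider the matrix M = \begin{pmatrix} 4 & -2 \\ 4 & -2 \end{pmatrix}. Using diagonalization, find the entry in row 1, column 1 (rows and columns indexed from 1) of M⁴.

32

Characteristic polynomial: λ^2 - 2λ = λ(λ - 2), so the eigenvalues are 0, 2.
λ=2: eigenvector (1, 1).
λ=0: eigenvector (-1, -2).
P = [[1, -1], [1, -2]], D = diag(2, 0), P⁻¹ = [[2, -1], [1, -1]].
M⁴ = P·diag(16, 0)·P⁻¹ = [[32, -16], [32, -16]].
The requested entry is 32.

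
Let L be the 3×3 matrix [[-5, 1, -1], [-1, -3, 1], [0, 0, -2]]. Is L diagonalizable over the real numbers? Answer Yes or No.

Characteristic polynomial: p(λ) = λ^3 + 10λ^2 + 32λ + 32 = (λ + 2)(λ + 4)^2.
λ = -4 has algebraic multiplicity 2; rank(L + 4I) = 2, so geometric multiplicity = 1.
Geometric multiplicity < algebraic multiplicity, so L is not diagonalizable.

No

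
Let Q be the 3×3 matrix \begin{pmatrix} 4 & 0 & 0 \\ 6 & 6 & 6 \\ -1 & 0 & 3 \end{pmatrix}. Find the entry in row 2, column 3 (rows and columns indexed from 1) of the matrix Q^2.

54

Characteristic polynomial: s^3 - 13s^2 + 54s - 72 = (s - 6)(s - 4)(s - 3), so the eigenvalues are 3, 4, 6.
s=4: eigenvector (1, 0, -1).
s=6: eigenvector (0, 1, 0).
s=3: eigenvector (0, -2, 1).
P = [[1, 0, 0], [0, 1, -2], [-1, 0, 1]], D = diag(4, 6, 3), P⁻¹ = [[1, 0, 0], [2, 1, 2], [1, 0, 1]].
Q² = P·diag(16, 36, 9)·P⁻¹ = [[16, 0, 0], [54, 36, 54], [-7, 0, 9]].
The requested entry is 54.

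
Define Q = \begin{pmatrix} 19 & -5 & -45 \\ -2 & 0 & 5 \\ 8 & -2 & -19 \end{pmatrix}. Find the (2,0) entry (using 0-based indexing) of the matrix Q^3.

Characteristic polynomial: s^3 - s = s(s - 1)(s + 1), so the eigenvalues are -1, 0, 1.
s=1: eigenvector (5, 0, 2).
s=-1: eigenvector (2, -1, 1).
s=0: eigenvector (5, 1, 2).
P = [[5, 2, 5], [0, -1, 1], [2, 1, 2]], D = diag(1, -1, 0), P⁻¹ = [[3, -1, -7], [-2, 0, 5], [-2, 1, 5]].
Q³ = P·diag(1, -1, 0)·P⁻¹ = [[19, -5, -45], [-2, 0, 5], [8, -2, -19]].
The requested entry is 8.

8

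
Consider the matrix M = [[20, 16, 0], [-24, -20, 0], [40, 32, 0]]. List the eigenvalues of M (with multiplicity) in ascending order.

-4, 0, 4

Characteristic polynomial: p(μ) = μ^3 - 16μ = μ(μ - 4)(μ + 4).
Roots (with multiplicity): -4, 0, 4.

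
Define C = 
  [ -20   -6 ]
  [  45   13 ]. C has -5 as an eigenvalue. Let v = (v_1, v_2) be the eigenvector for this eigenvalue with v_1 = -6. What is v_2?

C + 5I = [[-15, -6], [45, 18]].
Solving (C + 5I)v = 0 gives the eigenspace spanned by (-6, 15).
With v_1 = -6, v = (-6, 15), so v_2 = 15.

15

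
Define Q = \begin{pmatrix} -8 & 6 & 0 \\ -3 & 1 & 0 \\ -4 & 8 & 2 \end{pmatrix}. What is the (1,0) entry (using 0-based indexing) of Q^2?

Characteristic polynomial: t^3 + 5t^2 - 4t - 20 = (t - 2)(t + 2)(t + 5), so the eigenvalues are -5, -2, 2.
t=-5: eigenvector (2, 1, 0).
t=-2: eigenvector (1, 1, -1).
t=2: eigenvector (0, 0, 1).
P = [[2, 1, 0], [1, 1, 0], [0, -1, 1]], D = diag(-5, -2, 2), P⁻¹ = [[1, -1, 0], [-1, 2, 0], [-1, 2, 1]].
Q² = P·diag(25, 4, 4)·P⁻¹ = [[46, -42, 0], [21, -17, 0], [0, 0, 4]].
The requested entry is 21.

21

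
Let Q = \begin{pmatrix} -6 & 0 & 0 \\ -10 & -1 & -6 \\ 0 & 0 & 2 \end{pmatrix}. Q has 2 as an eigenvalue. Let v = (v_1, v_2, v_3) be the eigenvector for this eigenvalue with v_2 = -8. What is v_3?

Q − 2I = [[-8, 0, 0], [-10, -3, -6], [0, 0, 0]].
Solving (Q − 2I)v = 0 gives the eigenspace spanned by (0, -8, 4).
With v_2 = -8, v = (0, -8, 4), so v_3 = 4.

4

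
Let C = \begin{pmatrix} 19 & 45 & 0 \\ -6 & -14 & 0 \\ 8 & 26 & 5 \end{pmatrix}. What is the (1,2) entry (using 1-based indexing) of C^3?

945

Characteristic polynomial: s^3 - 10s^2 + 29s - 20 = (s - 5)(s - 4)(s - 1), so the eigenvalues are 1, 4, 5.
s=1: eigenvector (-5, 2, -3).
s=4: eigenvector (-3, 1, -2).
s=5: eigenvector (0, 0, 1).
P = [[-5, -3, 0], [2, 1, 0], [-3, -2, 1]], D = diag(1, 4, 5), P⁻¹ = [[1, 3, 0], [-2, -5, 0], [-1, -1, 1]].
C³ = P·diag(1, 64, 125)·P⁻¹ = [[379, 945, 0], [-126, -314, 0], [128, 506, 125]].
The requested entry is 945.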